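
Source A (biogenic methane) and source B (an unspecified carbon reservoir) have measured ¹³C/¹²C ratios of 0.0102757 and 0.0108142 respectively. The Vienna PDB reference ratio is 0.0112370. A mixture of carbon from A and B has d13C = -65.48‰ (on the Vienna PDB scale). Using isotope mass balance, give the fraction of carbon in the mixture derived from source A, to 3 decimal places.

δ_A = (0.0102757/0.0112370 − 1)×1000 = (0.914452 − 1)×1000 = -85.548‰
δ_B = (0.0108142/0.0112370 − 1)×1000 = (0.962374 − 1)×1000 = -37.626‰
f_A = (δ_mix − δ_B)/(δ_A − δ_B) = (-65.48 − (-37.626))/(-85.548 − (-37.626))
f_A = -27.854 / -47.922 = 0.5812

0.581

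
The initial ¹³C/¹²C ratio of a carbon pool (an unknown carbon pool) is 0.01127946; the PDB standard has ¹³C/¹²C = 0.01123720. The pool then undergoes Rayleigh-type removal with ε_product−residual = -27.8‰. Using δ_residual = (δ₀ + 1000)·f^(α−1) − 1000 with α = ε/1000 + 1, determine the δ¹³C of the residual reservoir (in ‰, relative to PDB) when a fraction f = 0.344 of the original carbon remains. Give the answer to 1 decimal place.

δ₀ = (0.01127946/0.01123720 − 1)×1000 = (1.003761 − 1)×1000 = 3.761‰
α − 1 = ε/1000 = -0.0278
f^(α−1) = 0.344^(-0.0278) = 1.030110
δ_res = (3.761 + 1000) × 1.030110 − 1000 = 1033.984 − 1000 = 33.98‰

34.0‰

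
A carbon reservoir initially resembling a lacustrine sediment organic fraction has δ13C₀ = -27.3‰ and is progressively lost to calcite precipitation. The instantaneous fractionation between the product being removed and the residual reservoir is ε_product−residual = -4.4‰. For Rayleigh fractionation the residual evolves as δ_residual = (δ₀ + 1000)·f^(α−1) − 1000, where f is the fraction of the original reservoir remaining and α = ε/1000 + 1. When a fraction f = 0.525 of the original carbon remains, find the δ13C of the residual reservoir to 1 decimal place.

Rayleigh residual: δ_res = (δ₀ + 1000)·f^(α−1) − 1000
α = ε/1000 + 1 = 0.99560, so α − 1 = -0.00440
f^(α−1) = 0.525^(-0.00440) = 1.002839
δ_res = (-27.3 + 1000) × 1.002839 − 1000 = 975.462 − 1000 = -24.54‰

-24.5‰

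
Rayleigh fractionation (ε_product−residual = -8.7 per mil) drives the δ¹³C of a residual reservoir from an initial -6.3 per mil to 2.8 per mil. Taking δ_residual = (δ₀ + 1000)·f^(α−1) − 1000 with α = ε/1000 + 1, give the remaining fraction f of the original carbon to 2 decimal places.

α − 1 = ε/1000 = -0.0087
(δ_res + 1000)/(δ₀ + 1000) = (2.8 + 1000)/(-6.3 + 1000) = 1002.8/993.7 = 1.009158
f = 1.009158^(1/-0.0087) = exp(ln(1.009158)/-0.0087) = exp(0.00912/-0.0087)
f = exp(-1.0478) = 0.3507

0.35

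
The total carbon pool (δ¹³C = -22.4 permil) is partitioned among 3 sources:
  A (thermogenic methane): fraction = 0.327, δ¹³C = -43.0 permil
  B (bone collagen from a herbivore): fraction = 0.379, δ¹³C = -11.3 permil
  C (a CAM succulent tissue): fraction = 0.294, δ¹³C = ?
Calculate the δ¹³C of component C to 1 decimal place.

-13.8 permil

Isotope mass balance: δ_bulk = Σ fᵢ·δᵢ.
-22.4 = 0.327×(-43.0) + 0.379×(-11.3) + 0.294×δ_C
0.294·δ_C = -22.4 − (-18.344) = -4.056
δ_C = -4.056 / 0.294 = -13.80 permil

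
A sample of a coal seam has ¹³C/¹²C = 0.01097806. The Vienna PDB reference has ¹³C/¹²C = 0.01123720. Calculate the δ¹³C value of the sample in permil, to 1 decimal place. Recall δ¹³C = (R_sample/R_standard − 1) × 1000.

δ¹³C = (R_sample / R_standard − 1) × 1000
R_sample / R_standard = 0.01097806 / 0.01123720 = 0.976939
δ¹³C = (0.976939 − 1) × 1000 = -23.06 permil

-23.1 permil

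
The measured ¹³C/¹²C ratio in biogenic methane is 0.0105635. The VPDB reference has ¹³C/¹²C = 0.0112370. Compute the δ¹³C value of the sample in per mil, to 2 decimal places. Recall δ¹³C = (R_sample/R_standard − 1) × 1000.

δ¹³C = (R_sample / R_standard − 1) × 1000
R_sample / R_standard = 0.0105635 / 0.0112370 = 0.940064
δ¹³C = (0.940064 − 1) × 1000 = -59.936 per mil

-59.94 per mil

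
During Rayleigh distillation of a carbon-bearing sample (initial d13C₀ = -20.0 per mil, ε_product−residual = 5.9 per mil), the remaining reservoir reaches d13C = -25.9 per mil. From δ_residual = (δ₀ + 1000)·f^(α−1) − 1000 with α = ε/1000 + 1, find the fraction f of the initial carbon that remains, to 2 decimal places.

0.36

α − 1 = ε/1000 = 0.0059
(δ_res + 1000)/(δ₀ + 1000) = (-25.9 + 1000)/(-20.0 + 1000) = 974.1/980.0 = 0.993980
f = 0.993980^(1/0.0059) = exp(ln(0.993980)/0.0059) = exp(-0.00604/0.0059)
f = exp(-1.0235) = 0.3593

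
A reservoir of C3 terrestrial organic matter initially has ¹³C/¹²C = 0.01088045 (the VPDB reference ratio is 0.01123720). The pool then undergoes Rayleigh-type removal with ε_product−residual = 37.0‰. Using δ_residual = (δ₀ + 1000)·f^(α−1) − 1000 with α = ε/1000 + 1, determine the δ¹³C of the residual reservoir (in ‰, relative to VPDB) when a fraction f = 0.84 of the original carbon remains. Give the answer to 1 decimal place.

δ₀ = (0.01088045/0.01123720 − 1)×1000 = (0.968253 − 1)×1000 = -31.747‰
α − 1 = ε/1000 = 0.0370
f^(α−1) = 0.84^(0.0370) = 0.993570
δ_res = (-31.747 + 1000) × 0.993570 − 1000 = 962.027 − 1000 = -37.97‰

-38.0‰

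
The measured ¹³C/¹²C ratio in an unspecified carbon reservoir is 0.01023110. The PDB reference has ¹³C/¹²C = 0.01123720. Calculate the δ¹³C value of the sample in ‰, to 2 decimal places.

-89.53‰

δ¹³C = (R_sample / R_standard − 1) × 1000
R_sample / R_standard = 0.01023110 / 0.01123720 = 0.910467
δ¹³C = (0.910467 − 1) × 1000 = -89.533‰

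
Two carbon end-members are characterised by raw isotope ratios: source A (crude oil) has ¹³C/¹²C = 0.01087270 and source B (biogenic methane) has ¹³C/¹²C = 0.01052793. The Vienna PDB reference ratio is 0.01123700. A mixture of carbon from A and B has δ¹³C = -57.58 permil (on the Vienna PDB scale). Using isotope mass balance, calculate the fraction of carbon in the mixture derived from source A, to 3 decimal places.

δ_A = (0.01087270/0.01123700 − 1)×1000 = (0.967580 − 1)×1000 = -32.420 permil
δ_B = (0.01052793/0.01123700 − 1)×1000 = (0.936899 − 1)×1000 = -63.101 permil
f_A = (δ_mix − δ_B)/(δ_A − δ_B) = (-57.58 − (-63.101))/(-32.420 − (-63.101))
f_A = 5.521 / 30.682 = 0.1800

0.180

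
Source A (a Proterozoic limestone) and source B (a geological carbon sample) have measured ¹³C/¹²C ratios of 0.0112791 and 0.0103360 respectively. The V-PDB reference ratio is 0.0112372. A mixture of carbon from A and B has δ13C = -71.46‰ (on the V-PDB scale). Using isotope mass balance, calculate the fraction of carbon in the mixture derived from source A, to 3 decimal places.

δ_A = (0.0112791/0.0112372 − 1)×1000 = (1.003729 − 1)×1000 = 3.729‰
δ_B = (0.0103360/0.0112372 − 1)×1000 = (0.919802 − 1)×1000 = -80.198‰
f_A = (δ_mix − δ_B)/(δ_A − δ_B) = (-71.46 − (-80.198))/(3.729 − (-80.198))
f_A = 8.738 / 83.927 = 0.1041

0.104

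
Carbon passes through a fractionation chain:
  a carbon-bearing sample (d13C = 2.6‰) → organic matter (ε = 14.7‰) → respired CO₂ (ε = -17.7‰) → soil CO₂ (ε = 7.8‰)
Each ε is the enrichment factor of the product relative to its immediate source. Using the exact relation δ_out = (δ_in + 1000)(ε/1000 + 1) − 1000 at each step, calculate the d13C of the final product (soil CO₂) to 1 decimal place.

step 1: δ = (2.60 + 1000)·(14.7/1000 + 1) − 1000 = 17.34‰
step 2: δ = (17.34 + 1000)·(-17.7/1000 + 1) − 1000 = -0.67‰
step 3: δ = (-0.67 + 1000)·(7.8/1000 + 1) − 1000 = 7.13‰

7.1‰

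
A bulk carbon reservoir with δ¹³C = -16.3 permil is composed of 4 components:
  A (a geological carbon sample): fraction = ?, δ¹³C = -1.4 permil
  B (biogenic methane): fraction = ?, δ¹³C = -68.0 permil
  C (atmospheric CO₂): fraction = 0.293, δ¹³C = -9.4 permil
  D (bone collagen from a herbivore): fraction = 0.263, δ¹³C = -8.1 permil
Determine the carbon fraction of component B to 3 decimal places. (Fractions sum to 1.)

0.162

Let f_B and f_A be the unknown fractions; fractions sum to 1 so f_B + f_A = 0.444.
Mass balance: Σ fᵢ·δᵢ = δ_bulk ⇒ f_B·(-68.0) + f_A·(-1.4) = -16.3 − (-4.885) = -11.416
Substitute f_A = 0.444 − f_B:
f_B·(-68.0 − -1.4) = -11.416 − 0.444×(-1.4) = -10.794
f_B = -10.794 / -66.6 = 0.1621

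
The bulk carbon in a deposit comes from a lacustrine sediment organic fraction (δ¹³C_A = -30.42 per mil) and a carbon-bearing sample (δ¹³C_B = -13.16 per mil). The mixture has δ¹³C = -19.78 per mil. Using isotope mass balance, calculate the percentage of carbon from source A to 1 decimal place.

38.4%

δ_mix = f_A·δ_A + (1 − f_A)·δ_B  ⇒  f_A = (δ_mix − δ_B)/(δ_A − δ_B)
f_A = (-19.78 − (-13.16)) / (-30.42 − (-13.16))
f_A = -6.62 / -17.26 = 0.3835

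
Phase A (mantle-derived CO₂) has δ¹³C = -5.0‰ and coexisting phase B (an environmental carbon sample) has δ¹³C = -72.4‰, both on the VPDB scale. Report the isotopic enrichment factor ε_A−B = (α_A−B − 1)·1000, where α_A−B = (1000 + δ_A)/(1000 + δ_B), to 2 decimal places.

α_A−B = (1000 + -5.0) / (1000 + -72.4) = 995.0 / 927.6 = 1.072661
ε_A−B = (1.072661 − 1) × 1000 = 72.661‰
(The approximation ε ≈ δ_A − δ_B would give 67.4‰.)

72.66‰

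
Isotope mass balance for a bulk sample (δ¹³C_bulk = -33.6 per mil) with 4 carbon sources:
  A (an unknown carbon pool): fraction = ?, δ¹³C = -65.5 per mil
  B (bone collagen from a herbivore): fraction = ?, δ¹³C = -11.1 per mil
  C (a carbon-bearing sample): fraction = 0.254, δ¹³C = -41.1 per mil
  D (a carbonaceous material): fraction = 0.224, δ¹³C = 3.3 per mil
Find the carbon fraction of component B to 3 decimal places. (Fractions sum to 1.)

0.189

Let f_B and f_A be the unknown fractions; fractions sum to 1 so f_B + f_A = 0.522.
Mass balance: Σ fᵢ·δᵢ = δ_bulk ⇒ f_B·(-11.1) + f_A·(-65.5) = -33.6 − (-9.700) = -23.900
Substitute f_A = 0.522 − f_B:
f_B·(-11.1 − -65.5) = -23.900 − 0.522×(-65.5) = 10.291
f_B = 10.291 / 54.4 = 0.1892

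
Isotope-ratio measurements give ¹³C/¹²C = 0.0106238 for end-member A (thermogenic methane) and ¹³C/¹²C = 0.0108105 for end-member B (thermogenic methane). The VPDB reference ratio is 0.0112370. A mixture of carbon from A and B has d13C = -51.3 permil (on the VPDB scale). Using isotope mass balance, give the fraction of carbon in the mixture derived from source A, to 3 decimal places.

δ_A = (0.0106238/0.0112370 − 1)×1000 = (0.945430 − 1)×1000 = -54.570 permil
δ_B = (0.0108105/0.0112370 − 1)×1000 = (0.962045 − 1)×1000 = -37.955 permil
f_A = (δ_mix − δ_B)/(δ_A − δ_B) = (-51.3 − (-37.955))/(-54.570 − (-37.955))
f_A = -13.345 / -16.615 = 0.8032

0.803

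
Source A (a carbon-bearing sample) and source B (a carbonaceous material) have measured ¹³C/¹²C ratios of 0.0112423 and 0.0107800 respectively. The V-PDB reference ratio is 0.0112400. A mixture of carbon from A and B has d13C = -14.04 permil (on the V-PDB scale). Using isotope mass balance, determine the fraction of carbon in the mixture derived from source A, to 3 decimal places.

δ_A = (0.0112423/0.0112400 − 1)×1000 = (1.000205 − 1)×1000 = 0.205 permil
δ_B = (0.0107800/0.0112400 − 1)×1000 = (0.959075 − 1)×1000 = -40.925 permil
f_A = (δ_mix − δ_B)/(δ_A − δ_B) = (-14.04 − (-40.925))/(0.205 − (-40.925))
f_A = 26.885 / 41.130 = 0.6537

0.654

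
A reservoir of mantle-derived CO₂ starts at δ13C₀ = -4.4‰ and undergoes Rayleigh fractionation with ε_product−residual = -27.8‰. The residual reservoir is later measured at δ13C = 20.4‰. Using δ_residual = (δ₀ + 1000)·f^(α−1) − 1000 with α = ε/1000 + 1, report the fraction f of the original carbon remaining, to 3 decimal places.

α − 1 = ε/1000 = -0.0278
(δ_res + 1000)/(δ₀ + 1000) = (20.4 + 1000)/(-4.4 + 1000) = 1020.4/995.6 = 1.024910
f = 1.024910^(1/-0.0278) = exp(ln(1.024910)/-0.0278) = exp(0.02460/-0.0278)
f = exp(-0.8851) = 0.4127

0.413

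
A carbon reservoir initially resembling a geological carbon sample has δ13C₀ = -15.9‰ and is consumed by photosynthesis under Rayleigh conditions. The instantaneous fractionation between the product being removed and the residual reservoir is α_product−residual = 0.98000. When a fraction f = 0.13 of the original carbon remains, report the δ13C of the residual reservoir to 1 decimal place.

25.1‰

Rayleigh residual: δ_res = (δ₀ + 1000)·f^(α−1) − 1000
α − 1 = -0.02000
f^(α−1) = 0.13^(-0.02000) = 1.041648
δ_res = (-15.9 + 1000) × 1.041648 − 1000 = 1025.086 − 1000 = 25.09‰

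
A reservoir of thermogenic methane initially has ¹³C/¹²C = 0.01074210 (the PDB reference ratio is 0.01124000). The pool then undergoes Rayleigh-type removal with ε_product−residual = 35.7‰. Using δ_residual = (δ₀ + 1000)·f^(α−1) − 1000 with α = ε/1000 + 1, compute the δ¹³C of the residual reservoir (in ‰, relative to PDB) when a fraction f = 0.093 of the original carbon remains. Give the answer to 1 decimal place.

-122.0‰

δ₀ = (0.01074210/0.01124000 − 1)×1000 = (0.955703 − 1)×1000 = -44.297‰
α − 1 = ε/1000 = 0.0357
f^(α−1) = 0.093^(0.0357) = 0.918702
δ_res = (-44.297 + 1000) × 0.918702 − 1000 = 878.006 − 1000 = -121.99‰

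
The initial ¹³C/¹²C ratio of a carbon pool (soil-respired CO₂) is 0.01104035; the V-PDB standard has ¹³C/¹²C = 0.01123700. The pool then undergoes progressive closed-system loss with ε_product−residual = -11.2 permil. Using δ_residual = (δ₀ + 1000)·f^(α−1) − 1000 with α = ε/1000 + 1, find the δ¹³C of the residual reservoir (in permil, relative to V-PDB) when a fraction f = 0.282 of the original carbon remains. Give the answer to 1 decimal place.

-3.5 permil

δ₀ = (0.01104035/0.01123700 − 1)×1000 = (0.982500 − 1)×1000 = -17.500 permil
α − 1 = ε/1000 = -0.0112
f^(α−1) = 0.282^(-0.0112) = 1.014278
δ_res = (-17.500 + 1000) × 1.014278 − 1000 = 996.528 − 1000 = -3.47 permil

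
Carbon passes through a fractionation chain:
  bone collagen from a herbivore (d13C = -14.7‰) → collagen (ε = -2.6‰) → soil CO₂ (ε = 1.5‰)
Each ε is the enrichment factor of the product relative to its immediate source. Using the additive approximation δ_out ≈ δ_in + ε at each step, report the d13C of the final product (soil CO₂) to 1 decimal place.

step 1: δ ≈ -14.7 + (-2.6) = -17.3‰
step 2: δ ≈ -17.3 + (1.5) = -15.8‰

-15.8‰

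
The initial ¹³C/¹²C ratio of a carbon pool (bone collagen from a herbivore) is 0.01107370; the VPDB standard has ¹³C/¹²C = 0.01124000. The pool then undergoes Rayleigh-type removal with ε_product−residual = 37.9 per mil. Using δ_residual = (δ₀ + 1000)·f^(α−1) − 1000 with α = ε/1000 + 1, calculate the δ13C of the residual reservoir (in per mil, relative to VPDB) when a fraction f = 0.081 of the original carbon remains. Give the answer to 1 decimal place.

-104.3 per mil

δ₀ = (0.01107370/0.01124000 − 1)×1000 = (0.985205 − 1)×1000 = -14.795 per mil
α − 1 = ε/1000 = 0.0379
f^(α−1) = 0.081^(0.0379) = 0.909142
δ_res = (-14.795 + 1000) × 0.909142 − 1000 = 895.691 − 1000 = -104.31 per mil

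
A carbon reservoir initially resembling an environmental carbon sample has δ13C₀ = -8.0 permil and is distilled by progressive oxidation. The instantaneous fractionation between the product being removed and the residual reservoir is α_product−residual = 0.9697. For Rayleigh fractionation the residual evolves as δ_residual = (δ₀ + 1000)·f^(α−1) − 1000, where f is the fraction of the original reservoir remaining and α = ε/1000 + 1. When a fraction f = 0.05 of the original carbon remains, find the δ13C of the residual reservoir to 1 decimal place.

Rayleigh residual: δ_res = (δ₀ + 1000)·f^(α−1) − 1000
α − 1 = -0.03030
f^(α−1) = 0.05^(-0.03030) = 1.095018
δ_res = (-8.0 + 1000) × 1.095018 − 1000 = 1086.258 − 1000 = 86.26 permil

86.3 permil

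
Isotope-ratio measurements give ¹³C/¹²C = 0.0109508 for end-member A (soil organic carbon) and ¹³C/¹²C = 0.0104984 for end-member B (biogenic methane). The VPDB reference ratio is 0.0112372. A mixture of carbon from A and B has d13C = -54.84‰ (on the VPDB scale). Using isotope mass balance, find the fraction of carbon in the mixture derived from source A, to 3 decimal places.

δ_A = (0.0109508/0.0112372 − 1)×1000 = (0.974513 − 1)×1000 = -25.487‰
δ_B = (0.0104984/0.0112372 − 1)×1000 = (0.934254 − 1)×1000 = -65.746‰
f_A = (δ_mix − δ_B)/(δ_A − δ_B) = (-54.84 − (-65.746))/(-25.487 − (-65.746))
f_A = 10.906 / 40.259 = 0.2709

0.271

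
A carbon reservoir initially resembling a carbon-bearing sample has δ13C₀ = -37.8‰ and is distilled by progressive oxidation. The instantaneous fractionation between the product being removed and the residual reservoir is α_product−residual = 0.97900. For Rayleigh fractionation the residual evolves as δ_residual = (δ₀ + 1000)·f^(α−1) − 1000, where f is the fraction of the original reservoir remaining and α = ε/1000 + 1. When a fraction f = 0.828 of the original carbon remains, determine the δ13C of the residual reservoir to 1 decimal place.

Rayleigh residual: δ_res = (δ₀ + 1000)·f^(α−1) − 1000
α − 1 = -0.02100
f^(α−1) = 0.828^(-0.02100) = 1.003971
δ_res = (-37.8 + 1000) × 1.003971 − 1000 = 966.021 − 1000 = -33.98‰

-34.0‰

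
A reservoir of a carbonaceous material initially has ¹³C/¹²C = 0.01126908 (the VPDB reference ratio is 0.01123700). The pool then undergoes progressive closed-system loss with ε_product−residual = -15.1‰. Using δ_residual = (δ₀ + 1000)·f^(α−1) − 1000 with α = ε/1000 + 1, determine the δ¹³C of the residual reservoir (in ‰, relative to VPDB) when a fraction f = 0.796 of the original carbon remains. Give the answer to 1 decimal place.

6.3‰

δ₀ = (0.01126908/0.01123700 − 1)×1000 = (1.002855 − 1)×1000 = 2.855‰
α − 1 = ε/1000 = -0.0151
f^(α−1) = 0.796^(-0.0151) = 1.003451
δ_res = (2.855 + 1000) × 1.003451 − 1000 = 1006.316 − 1000 = 6.32‰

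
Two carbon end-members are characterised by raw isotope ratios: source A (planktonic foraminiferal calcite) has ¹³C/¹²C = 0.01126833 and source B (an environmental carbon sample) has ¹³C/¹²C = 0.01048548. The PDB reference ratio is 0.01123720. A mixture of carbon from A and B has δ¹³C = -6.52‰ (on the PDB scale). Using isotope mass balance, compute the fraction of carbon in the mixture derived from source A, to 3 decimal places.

δ_A = (0.01126833/0.01123720 − 1)×1000 = (1.002770 − 1)×1000 = 2.770‰
δ_B = (0.01048548/0.01123720 − 1)×1000 = (0.933104 − 1)×1000 = -66.896‰
f_A = (δ_mix − δ_B)/(δ_A − δ_B) = (-6.52 − (-66.896))/(2.770 − (-66.896))
f_A = 60.376 / 69.666 = 0.8666

0.867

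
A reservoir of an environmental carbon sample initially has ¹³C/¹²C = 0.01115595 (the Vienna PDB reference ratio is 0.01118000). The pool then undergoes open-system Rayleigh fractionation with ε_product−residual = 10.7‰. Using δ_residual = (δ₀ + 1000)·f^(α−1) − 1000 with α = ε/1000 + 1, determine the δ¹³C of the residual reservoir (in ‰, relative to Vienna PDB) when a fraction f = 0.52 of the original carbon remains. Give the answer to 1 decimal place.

-9.1‰

δ₀ = (0.01115595/0.01118000 − 1)×1000 = (0.997849 − 1)×1000 = -2.151‰
α − 1 = ε/1000 = 0.0107
f^(α−1) = 0.52^(0.0107) = 0.993027
δ_res = (-2.151 + 1000) × 0.993027 − 1000 = 990.891 − 1000 = -9.11‰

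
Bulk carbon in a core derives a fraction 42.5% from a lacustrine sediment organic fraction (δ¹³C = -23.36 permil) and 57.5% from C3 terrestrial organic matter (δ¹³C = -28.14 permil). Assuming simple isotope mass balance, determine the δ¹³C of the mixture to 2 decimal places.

δ_mix = f_A·δ_A + f_B·δ_B
δ_mix = 0.425 × (-23.36) + 0.575 × (-28.14)
δ_mix = -9.928 + -16.180 = -26.108 permil

-26.11 permil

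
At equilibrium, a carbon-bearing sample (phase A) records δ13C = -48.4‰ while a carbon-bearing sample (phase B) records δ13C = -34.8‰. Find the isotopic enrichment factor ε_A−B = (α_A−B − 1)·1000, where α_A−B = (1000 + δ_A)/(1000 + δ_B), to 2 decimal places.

α_A−B = (1000 + -48.4) / (1000 + -34.8) = 951.6 / 965.2 = 0.985910
ε_A−B = (0.985910 − 1) × 1000 = -14.090‰
(The approximation ε ≈ δ_A − δ_B would give -13.6‰.)

-14.09‰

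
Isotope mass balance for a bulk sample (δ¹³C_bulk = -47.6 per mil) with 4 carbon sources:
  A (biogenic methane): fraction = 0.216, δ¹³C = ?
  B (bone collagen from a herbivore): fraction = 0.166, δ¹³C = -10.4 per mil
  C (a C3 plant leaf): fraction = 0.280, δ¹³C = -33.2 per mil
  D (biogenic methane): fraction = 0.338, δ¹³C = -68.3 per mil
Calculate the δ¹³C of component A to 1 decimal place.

-62.5 per mil

Isotope mass balance: δ_bulk = Σ fᵢ·δᵢ.
-47.6 = 0.216×δ_A + 0.166×(-10.4) + 0.280×(-33.2) + 0.338×(-68.3)
0.216·δ_A = -47.6 − (-34.108) = -13.492
δ_A = -13.492 / 0.216 = -62.46 per mil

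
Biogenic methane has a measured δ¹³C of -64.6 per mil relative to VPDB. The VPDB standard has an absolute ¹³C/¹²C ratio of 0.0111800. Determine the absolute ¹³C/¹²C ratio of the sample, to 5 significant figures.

R_sample = R_standard × (δ¹³C/1000 + 1)
R_sample = 0.0111800 × (-64.6/1000 + 1) = 0.0111800 × 0.935400
R_sample = 0.0104578

0.010458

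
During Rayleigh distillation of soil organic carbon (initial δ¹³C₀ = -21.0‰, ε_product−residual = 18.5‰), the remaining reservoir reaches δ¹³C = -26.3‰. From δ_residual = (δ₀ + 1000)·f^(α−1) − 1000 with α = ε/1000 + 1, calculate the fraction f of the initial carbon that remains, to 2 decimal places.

0.75

α − 1 = ε/1000 = 0.0185
(δ_res + 1000)/(δ₀ + 1000) = (-26.3 + 1000)/(-21.0 + 1000) = 973.7/979.0 = 0.994586
f = 0.994586^(1/0.0185) = exp(ln(0.994586)/0.0185) = exp(-0.00543/0.0185)
f = exp(-0.2934) = 0.7457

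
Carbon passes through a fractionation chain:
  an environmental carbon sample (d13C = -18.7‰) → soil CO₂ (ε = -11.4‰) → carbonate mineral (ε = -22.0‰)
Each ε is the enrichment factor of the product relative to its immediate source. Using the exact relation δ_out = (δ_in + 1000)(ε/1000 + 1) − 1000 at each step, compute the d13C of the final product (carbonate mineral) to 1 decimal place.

-51.2‰

step 1: δ = (-18.70 + 1000)·(-11.4/1000 + 1) − 1000 = -29.89‰
step 2: δ = (-29.89 + 1000)·(-22.0/1000 + 1) − 1000 = -51.23‰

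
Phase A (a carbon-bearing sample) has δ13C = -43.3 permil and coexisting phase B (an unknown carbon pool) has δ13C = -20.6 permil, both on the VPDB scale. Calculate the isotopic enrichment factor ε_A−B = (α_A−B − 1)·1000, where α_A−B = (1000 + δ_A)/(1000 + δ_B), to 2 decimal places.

-23.18 permil

α_A−B = (1000 + -43.3) / (1000 + -20.6) = 956.7 / 979.4 = 0.976823
ε_A−B = (0.976823 − 1) × 1000 = -23.177 permil
(The approximation ε ≈ δ_A − δ_B would give -22.7 permil.)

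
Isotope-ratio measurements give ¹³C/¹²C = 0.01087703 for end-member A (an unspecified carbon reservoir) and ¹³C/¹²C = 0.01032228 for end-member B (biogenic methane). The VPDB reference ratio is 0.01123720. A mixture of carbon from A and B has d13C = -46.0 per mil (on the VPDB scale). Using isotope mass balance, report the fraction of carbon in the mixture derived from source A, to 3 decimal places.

δ_A = (0.01087703/0.01123720 − 1)×1000 = (0.967948 − 1)×1000 = -32.052 per mil
δ_B = (0.01032228/0.01123720 − 1)×1000 = (0.918581 − 1)×1000 = -81.419 per mil
f_A = (δ_mix − δ_B)/(δ_A − δ_B) = (-46.0 − (-81.419))/(-32.052 − (-81.419))
f_A = 35.419 / 49.367 = 0.7175

0.717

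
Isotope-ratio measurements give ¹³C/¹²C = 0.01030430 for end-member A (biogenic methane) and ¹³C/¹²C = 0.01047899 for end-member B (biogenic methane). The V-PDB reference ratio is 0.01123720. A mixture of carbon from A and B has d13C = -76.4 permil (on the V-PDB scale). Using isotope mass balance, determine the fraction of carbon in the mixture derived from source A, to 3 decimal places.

δ_A = (0.01030430/0.01123720 − 1)×1000 = (0.916981 − 1)×1000 = -83.019 permil
δ_B = (0.01047899/0.01123720 − 1)×1000 = (0.932527 − 1)×1000 = -67.473 permil
f_A = (δ_mix − δ_B)/(δ_A − δ_B) = (-76.4 − (-67.473))/(-83.019 − (-67.473))
f_A = -8.927 / -15.546 = 0.5742

0.574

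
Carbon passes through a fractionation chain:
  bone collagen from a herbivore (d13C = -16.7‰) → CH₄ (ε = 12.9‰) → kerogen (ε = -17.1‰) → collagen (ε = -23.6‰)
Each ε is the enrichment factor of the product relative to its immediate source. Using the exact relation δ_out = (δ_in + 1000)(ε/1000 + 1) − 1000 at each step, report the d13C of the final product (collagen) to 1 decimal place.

step 1: δ = (-16.70 + 1000)·(12.9/1000 + 1) − 1000 = -4.02‰
step 2: δ = (-4.02 + 1000)·(-17.1/1000 + 1) − 1000 = -21.05‰
step 3: δ = (-21.05 + 1000)·(-23.6/1000 + 1) − 1000 = -44.15‰

-44.2‰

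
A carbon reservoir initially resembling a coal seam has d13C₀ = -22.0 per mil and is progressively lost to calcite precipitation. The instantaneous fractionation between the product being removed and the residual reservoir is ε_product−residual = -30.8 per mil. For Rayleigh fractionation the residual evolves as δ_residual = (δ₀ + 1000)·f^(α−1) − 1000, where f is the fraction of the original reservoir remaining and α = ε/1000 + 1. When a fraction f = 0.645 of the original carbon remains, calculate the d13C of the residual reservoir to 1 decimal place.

-8.7 per mil

Rayleigh residual: δ_res = (δ₀ + 1000)·f^(α−1) − 1000
α = ε/1000 + 1 = 0.96920, so α − 1 = -0.03080
f^(α−1) = 0.645^(-0.03080) = 1.013598
δ_res = (-22.0 + 1000) × 1.013598 − 1000 = 991.298 − 1000 = -8.70 per mil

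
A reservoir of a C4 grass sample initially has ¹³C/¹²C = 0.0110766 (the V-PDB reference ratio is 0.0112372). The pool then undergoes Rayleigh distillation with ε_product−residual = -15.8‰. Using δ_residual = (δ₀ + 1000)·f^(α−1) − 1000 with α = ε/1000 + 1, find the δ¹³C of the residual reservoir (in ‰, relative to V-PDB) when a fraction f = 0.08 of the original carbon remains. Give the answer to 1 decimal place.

δ₀ = (0.0110766/0.0112372 − 1)×1000 = (0.985708 − 1)×1000 = -14.292‰
α − 1 = ε/1000 = -0.0158
f^(α−1) = 0.08^(-0.0158) = 1.040713
δ_res = (-14.292 + 1000) × 1.040713 − 1000 = 1025.840 − 1000 = 25.84‰

25.8‰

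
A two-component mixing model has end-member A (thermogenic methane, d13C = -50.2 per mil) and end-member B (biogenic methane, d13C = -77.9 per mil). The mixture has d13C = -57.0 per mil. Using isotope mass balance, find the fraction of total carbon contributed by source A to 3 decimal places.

δ_mix = f_A·δ_A + (1 − f_A)·δ_B  ⇒  f_A = (δ_mix − δ_B)/(δ_A − δ_B)
f_A = (-57.0 − (-77.9)) / (-50.2 − (-77.9))
f_A = 20.9 / 27.7 = 0.7545

0.755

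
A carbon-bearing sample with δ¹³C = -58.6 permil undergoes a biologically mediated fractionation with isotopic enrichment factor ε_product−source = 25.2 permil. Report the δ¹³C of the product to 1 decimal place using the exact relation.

To first order, δ_product ≈ δ_source + ε = -33.4 permil.
Exactly, δ_product = (δ_source + 1000)·(ε/1000 + 1) − 1000.
δ_product = (-58.6 + 1000) × (25.2/1000 + 1) − 1000
δ_product = -34.88 permil

-34.9 permil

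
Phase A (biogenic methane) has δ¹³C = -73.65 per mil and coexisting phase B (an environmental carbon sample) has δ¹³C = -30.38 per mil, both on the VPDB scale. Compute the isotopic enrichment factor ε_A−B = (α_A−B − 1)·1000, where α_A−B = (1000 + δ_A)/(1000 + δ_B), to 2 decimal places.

-44.63 per mil

α_A−B = (1000 + -73.65) / (1000 + -30.38) = 926.35 / 969.62 = 0.955374
ε_A−B = (0.955374 − 1) × 1000 = -44.626 per mil
(The approximation ε ≈ δ_A − δ_B would give -43.27 per mil.)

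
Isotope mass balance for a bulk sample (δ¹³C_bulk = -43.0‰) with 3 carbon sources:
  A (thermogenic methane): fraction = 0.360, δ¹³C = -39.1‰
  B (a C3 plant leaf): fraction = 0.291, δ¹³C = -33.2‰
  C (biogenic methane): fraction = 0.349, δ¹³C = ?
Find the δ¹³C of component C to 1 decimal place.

Isotope mass balance: δ_bulk = Σ fᵢ·δᵢ.
-43.0 = 0.360×(-39.1) + 0.291×(-33.2) + 0.349×δ_C
0.349·δ_C = -43.0 − (-23.737) = -19.263
δ_C = -19.263 / 0.349 = -55.19‰

-55.2‰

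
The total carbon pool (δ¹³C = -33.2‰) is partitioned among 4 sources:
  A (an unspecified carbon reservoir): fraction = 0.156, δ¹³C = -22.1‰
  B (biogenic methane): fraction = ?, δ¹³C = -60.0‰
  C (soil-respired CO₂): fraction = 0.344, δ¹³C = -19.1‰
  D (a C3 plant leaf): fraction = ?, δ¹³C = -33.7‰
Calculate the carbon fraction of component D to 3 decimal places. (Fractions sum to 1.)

Let f_D and f_B be the unknown fractions; fractions sum to 1 so f_D + f_B = 0.500.
Mass balance: Σ fᵢ·δᵢ = δ_bulk ⇒ f_D·(-33.7) + f_B·(-60.0) = -33.2 − (-10.018) = -23.182
Substitute f_B = 0.500 − f_D:
f_D·(-33.7 − -60.0) = -23.182 − 0.500×(-60.0) = 6.818
f_D = 6.818 / 26.3 = 0.2592

0.259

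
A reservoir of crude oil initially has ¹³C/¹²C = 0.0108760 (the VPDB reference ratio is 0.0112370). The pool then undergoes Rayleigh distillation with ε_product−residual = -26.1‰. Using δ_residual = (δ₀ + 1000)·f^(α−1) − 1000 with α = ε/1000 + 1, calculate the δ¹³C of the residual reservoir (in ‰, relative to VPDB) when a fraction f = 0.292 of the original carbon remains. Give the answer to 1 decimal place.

δ₀ = (0.0108760/0.0112370 − 1)×1000 = (0.967874 − 1)×1000 = -32.126‰
α − 1 = ε/1000 = -0.0261
f^(α−1) = 0.292^(-0.0261) = 1.032651
δ_res = (-32.126 + 1000) × 1.032651 − 1000 = 999.476 − 1000 = -0.52‰

-0.5‰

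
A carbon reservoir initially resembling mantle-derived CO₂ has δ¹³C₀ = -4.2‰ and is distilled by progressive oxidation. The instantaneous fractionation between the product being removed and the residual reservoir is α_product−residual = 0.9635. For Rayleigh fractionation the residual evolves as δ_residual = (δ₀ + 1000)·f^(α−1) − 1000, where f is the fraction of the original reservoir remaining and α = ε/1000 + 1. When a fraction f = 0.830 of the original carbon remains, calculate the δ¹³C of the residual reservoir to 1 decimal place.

Rayleigh residual: δ_res = (δ₀ + 1000)·f^(α−1) − 1000
α − 1 = -0.03650
f^(α−1) = 0.830^(-0.03650) = 1.006824
δ_res = (-4.2 + 1000) × 1.006824 − 1000 = 1002.596 − 1000 = 2.60‰

2.6‰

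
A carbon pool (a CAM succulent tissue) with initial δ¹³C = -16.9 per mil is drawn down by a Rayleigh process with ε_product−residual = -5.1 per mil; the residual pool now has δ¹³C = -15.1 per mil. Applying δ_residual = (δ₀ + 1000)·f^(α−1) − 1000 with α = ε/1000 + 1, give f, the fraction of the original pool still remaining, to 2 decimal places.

α − 1 = ε/1000 = -0.0051
(δ_res + 1000)/(δ₀ + 1000) = (-15.1 + 1000)/(-16.9 + 1000) = 984.9/983.1 = 1.001831
f = 1.001831^(1/-0.0051) = exp(ln(1.001831)/-0.0051) = exp(0.00183/-0.0051)
f = exp(-0.3587) = 0.6986

0.70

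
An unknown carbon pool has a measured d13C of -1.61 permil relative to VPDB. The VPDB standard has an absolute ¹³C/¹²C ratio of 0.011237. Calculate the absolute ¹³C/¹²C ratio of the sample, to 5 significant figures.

0.011219

R_sample = R_standard × (d13C/1000 + 1)
R_sample = 0.011237 × (-1.61/1000 + 1) = 0.011237 × 0.998390
R_sample = 0.0112189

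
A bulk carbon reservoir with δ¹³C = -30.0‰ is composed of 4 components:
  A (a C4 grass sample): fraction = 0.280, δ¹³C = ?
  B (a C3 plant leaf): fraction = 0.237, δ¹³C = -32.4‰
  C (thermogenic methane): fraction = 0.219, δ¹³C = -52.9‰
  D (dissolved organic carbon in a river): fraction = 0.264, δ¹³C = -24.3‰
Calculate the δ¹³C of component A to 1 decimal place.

-15.4‰

Isotope mass balance: δ_bulk = Σ fᵢ·δᵢ.
-30.0 = 0.280×δ_A + 0.237×(-32.4) + 0.219×(-52.9) + 0.264×(-24.3)
0.280·δ_A = -30.0 − (-25.679) = -4.321
δ_A = -4.321 / 0.280 = -15.43‰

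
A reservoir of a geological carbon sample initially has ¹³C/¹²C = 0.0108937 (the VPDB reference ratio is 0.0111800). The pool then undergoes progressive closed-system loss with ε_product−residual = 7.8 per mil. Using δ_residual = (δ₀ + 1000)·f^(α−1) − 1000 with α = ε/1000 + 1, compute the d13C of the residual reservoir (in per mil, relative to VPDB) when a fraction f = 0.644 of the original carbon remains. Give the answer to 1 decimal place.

δ₀ = (0.0108937/0.0111800 − 1)×1000 = (0.974392 − 1)×1000 = -25.608 per mil
α − 1 = ε/1000 = 0.0078
f^(α−1) = 0.644^(0.0078) = 0.996573
δ_res = (-25.608 + 1000) × 0.996573 − 1000 = 971.053 − 1000 = -28.95 per mil

-28.9 per mil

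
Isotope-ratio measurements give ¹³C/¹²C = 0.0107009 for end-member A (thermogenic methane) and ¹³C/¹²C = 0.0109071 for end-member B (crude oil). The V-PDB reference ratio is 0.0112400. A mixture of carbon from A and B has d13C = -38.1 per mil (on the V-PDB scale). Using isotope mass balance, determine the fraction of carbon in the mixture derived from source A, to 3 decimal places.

0.462

δ_A = (0.0107009/0.0112400 − 1)×1000 = (0.952037 − 1)×1000 = -47.963 per mil
δ_B = (0.0109071/0.0112400 − 1)×1000 = (0.970383 − 1)×1000 = -29.617 per mil
f_A = (δ_mix − δ_B)/(δ_A − δ_B) = (-38.1 − (-29.617))/(-47.963 − (-29.617))
f_A = -8.483 / -18.345 = 0.4624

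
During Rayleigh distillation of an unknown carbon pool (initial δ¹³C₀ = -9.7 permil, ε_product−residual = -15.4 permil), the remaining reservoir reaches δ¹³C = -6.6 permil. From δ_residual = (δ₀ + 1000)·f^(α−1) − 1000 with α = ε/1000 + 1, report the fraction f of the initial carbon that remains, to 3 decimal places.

α − 1 = ε/1000 = -0.0154
(δ_res + 1000)/(δ₀ + 1000) = (-6.6 + 1000)/(-9.7 + 1000) = 993.4/990.3 = 1.003130
f = 1.003130^(1/-0.0154) = exp(ln(1.003130)/-0.0154) = exp(0.00313/-0.0154)
f = exp(-0.2030) = 0.8163

0.816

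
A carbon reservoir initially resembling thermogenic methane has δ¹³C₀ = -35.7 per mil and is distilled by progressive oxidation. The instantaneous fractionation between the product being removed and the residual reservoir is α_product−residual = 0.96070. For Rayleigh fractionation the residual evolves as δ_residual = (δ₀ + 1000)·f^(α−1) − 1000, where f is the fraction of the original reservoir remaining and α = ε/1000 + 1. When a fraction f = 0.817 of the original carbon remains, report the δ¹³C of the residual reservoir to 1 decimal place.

Rayleigh residual: δ_res = (δ₀ + 1000)·f^(α−1) − 1000
α − 1 = -0.03930
f^(α−1) = 0.817^(-0.03930) = 1.007975
δ_res = (-35.7 + 1000) × 1.007975 − 1000 = 971.990 − 1000 = -28.01 per mil

-28.0 per mil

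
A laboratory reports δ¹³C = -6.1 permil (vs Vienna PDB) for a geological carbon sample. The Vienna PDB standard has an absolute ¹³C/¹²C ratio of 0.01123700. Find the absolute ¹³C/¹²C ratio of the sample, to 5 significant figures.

R_sample = R_standard × (δ¹³C/1000 + 1)
R_sample = 0.01123700 × (-6.1/1000 + 1) = 0.01123700 × 0.993900
R_sample = 0.0111685

0.011168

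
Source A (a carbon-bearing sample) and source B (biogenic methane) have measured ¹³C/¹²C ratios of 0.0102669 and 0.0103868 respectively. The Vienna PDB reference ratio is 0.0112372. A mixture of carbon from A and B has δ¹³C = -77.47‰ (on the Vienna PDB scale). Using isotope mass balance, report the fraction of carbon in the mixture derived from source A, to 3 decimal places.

0.168

δ_A = (0.0102669/0.0112372 − 1)×1000 = (0.913653 − 1)×1000 = -86.347‰
δ_B = (0.0103868/0.0112372 − 1)×1000 = (0.924323 − 1)×1000 = -75.677‰
f_A = (δ_mix − δ_B)/(δ_A − δ_B) = (-77.47 − (-75.677))/(-86.347 − (-75.677))
f_A = -1.793 / -10.670 = 0.1680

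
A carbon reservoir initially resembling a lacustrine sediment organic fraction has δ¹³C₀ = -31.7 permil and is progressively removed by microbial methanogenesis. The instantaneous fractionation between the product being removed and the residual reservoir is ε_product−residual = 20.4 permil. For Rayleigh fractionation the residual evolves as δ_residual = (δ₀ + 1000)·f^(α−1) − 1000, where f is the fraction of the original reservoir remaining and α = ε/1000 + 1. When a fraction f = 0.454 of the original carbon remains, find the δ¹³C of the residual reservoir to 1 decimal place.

Rayleigh residual: δ_res = (δ₀ + 1000)·f^(α−1) − 1000
α = ε/1000 + 1 = 1.02040, so α − 1 = 0.02040
f^(α−1) = 0.454^(0.02040) = 0.984020
δ_res = (-31.7 + 1000) × 0.984020 − 1000 = 952.827 − 1000 = -47.17 permil

-47.2 permil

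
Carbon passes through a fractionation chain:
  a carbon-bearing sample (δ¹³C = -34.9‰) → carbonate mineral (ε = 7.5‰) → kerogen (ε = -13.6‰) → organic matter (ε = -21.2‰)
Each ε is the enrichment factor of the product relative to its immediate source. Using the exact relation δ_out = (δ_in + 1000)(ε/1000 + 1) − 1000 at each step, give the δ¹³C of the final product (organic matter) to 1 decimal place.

step 1: δ = (-34.90 + 1000)·(7.5/1000 + 1) − 1000 = -27.66‰
step 2: δ = (-27.66 + 1000)·(-13.6/1000 + 1) − 1000 = -40.89‰
step 3: δ = (-40.89 + 1000)·(-21.2/1000 + 1) − 1000 = -61.22‰

-61.2‰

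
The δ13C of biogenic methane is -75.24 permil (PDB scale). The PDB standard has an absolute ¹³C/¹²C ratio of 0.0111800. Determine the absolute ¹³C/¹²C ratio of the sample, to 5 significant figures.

R_sample = R_standard × (δ13C/1000 + 1)
R_sample = 0.0111800 × (-75.24/1000 + 1) = 0.0111800 × 0.924760
R_sample = 0.0103388

0.010339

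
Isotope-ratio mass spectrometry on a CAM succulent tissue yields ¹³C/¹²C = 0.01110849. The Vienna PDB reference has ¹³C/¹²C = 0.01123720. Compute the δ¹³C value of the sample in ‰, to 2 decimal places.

-11.45‰

δ¹³C = (R_sample / R_standard − 1) × 1000
R_sample / R_standard = 0.01110849 / 0.01123720 = 0.988546
δ¹³C = (0.988546 − 1) × 1000 = -11.454‰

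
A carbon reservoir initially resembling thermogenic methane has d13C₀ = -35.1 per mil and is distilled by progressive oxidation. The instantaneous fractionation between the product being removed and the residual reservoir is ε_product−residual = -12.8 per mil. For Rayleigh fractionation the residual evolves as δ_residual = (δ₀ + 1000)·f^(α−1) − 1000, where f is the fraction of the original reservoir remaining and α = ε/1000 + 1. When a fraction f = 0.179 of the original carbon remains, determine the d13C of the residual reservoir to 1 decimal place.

Rayleigh residual: δ_res = (δ₀ + 1000)·f^(α−1) − 1000
α = ε/1000 + 1 = 0.98720, so α − 1 = -0.01280
f^(α−1) = 0.179^(-0.01280) = 1.022265
δ_res = (-35.1 + 1000) × 1.022265 − 1000 = 986.383 − 1000 = -13.62 per mil

-13.6 per mil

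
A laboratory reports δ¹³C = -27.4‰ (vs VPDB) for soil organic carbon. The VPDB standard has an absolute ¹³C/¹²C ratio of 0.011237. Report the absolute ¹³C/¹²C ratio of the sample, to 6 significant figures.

R_sample = R_standard × (δ¹³C/1000 + 1)
R_sample = 0.011237 × (-27.4/1000 + 1) = 0.011237 × 0.972600
R_sample = 0.0109291

0.0109291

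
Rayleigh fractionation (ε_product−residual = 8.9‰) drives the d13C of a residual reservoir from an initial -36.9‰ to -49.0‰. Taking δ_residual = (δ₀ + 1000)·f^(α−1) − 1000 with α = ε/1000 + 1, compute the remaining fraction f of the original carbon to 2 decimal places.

0.24

α − 1 = ε/1000 = 0.0089
(δ_res + 1000)/(δ₀ + 1000) = (-49.0 + 1000)/(-36.9 + 1000) = 951.0/963.1 = 0.987436
f = 0.987436^(1/0.0089) = exp(ln(0.987436)/0.0089) = exp(-0.01264/0.0089)
f = exp(-1.4206) = 0.2416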